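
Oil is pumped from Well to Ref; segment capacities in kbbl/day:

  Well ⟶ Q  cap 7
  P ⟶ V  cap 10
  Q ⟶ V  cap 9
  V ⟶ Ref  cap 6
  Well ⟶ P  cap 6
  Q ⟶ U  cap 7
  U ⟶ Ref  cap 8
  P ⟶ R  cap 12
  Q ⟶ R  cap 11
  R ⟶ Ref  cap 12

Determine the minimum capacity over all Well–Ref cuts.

13

Augment Well→P→R→Ref: bottleneck 6, flow now 6.
Augment Well→Q→R→Ref: bottleneck 6, flow now 12.
Augment Well→Q→U→Ref: bottleneck 1, flow now 13.
No augmenting path remains; maximum flow = 13.
By max-flow min-cut, the minimum cut capacity equals the max flow.
In the residual graph, reachable from Well: {Well}.
Min-cut edges: Well→P (6), Well→Q (7); capacity 6 + 7 = 13.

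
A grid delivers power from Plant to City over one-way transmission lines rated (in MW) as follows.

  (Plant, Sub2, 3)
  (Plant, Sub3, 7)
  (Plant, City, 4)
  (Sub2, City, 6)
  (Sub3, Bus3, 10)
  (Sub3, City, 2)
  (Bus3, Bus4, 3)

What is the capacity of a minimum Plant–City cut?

Augment Plant→City: bottleneck 4, flow now 4.
Augment Plant→Sub2→City: bottleneck 3, flow now 7.
Augment Plant→Sub3→City: bottleneck 2, flow now 9.
No augmenting path remains; maximum flow = 9.
By max-flow min-cut, the minimum cut capacity equals the max flow.
In the residual graph, reachable from Plant: {Plant, Sub3, Bus3, Bus4}.
Min-cut edges: Plant→Sub2 (3), Plant→City (4), Sub3→City (2); capacity 3 + 4 + 2 = 9.

9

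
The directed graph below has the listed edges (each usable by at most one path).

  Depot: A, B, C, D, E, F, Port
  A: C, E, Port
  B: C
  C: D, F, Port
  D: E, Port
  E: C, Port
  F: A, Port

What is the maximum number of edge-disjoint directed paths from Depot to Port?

Assign every edge capacity 1; by Menger, the answer equals the max flow.
Path Depot→Port (+1); total 1.
Path Depot→A→Port (+1); total 2.
Path Depot→C→Port (+1); total 3.
Path Depot→D→Port (+1); total 4.
Path Depot→E→Port (+1); total 5.
Path Depot→F→Port (+1); total 6.
No residual Depot→Port path; max flow = 6.
Certifying cut of size 6: {A→Port, C→Port, D→Port, Depot→Port, E→Port, F→Port}.

6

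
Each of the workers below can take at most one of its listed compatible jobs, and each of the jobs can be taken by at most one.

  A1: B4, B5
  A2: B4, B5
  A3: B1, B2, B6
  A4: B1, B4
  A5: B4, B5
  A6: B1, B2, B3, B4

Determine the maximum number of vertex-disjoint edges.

5

Unit-capacity flow: source→left, listed edges, right→sink; max matching = max flow.
Augmenting path A1→B4 (+1); matched 1.
Augmenting path A2→B5 (+1); matched 2.
Augmenting path A3→B1 (+1); matched 3.
Augmenting path A6→B2 (+1); matched 4.
Augmenting path A4→B1→A3→B6 (+1); matched 5.
No augmenting path remains; maximum matching = 5.
König certificate: {A3, A4, A6, B4, B5} is a vertex cover of size 5 (every listed pair touches it), so no matching can be larger.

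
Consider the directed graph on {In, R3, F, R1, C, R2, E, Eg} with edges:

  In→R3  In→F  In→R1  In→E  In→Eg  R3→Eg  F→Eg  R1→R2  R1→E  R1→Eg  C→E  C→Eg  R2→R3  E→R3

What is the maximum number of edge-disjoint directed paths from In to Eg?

4

Assign every edge capacity 1; by Menger, the answer equals the max flow.
Path In→Eg (+1); total 1.
Path In→R3→Eg (+1); total 2.
Path In→F→Eg (+1); total 3.
Path In→R1→Eg (+1); total 4.
No residual In→Eg path; max flow = 4.
Certifying cut of size 4: {In→Eg, In→F, In→R1, R3→Eg}.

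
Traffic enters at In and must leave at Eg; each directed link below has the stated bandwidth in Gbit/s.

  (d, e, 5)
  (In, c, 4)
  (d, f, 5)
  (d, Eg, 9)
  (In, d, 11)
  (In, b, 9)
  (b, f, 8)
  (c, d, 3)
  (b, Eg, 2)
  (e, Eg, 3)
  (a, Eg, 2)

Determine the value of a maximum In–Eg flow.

14

Augment In→b→Eg: bottleneck 2, flow now 2.
Augment In→d→Eg: bottleneck 9, flow now 11.
Augment In→d→e→Eg: bottleneck 2, flow now 13.
Augment In→c→d→e→Eg: bottleneck 1, flow now 14.
No augmenting path remains; maximum flow = 14.
In the residual graph, reachable from In: {In, b, c, d, e, f}.
Min-cut edges: b→Eg (2), d→Eg (9), e→Eg (3); capacity 2 + 9 + 3 = 14.
This cut is saturated, so no flow can exceed 14.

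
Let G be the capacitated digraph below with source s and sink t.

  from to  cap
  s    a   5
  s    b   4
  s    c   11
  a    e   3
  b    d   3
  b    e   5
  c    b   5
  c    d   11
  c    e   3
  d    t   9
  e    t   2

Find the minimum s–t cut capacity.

11

Augment s→a→e→t: bottleneck 2, flow now 2.
Augment s→b→d→t: bottleneck 3, flow now 5.
Augment s→c→d→t: bottleneck 6, flow now 11.
No augmenting path remains; maximum flow = 11.
By max-flow min-cut, the minimum cut capacity equals the max flow.
In the residual graph, reachable from s: {s, a, b, c, d, e}.
Min-cut edges: d→t (9), e→t (2); capacity 9 + 2 = 11.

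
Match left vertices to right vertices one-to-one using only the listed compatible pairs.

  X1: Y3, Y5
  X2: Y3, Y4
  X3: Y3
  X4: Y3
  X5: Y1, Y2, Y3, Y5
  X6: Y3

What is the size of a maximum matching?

Unit-capacity flow: source→left, listed edges, right→sink; max matching = max flow.
Augmenting path X1→Y3 (+1); matched 1.
Augmenting path X2→Y4 (+1); matched 2.
Augmenting path X5→Y1 (+1); matched 3.
Augmenting path X3→Y3→X1→Y5 (+1); matched 4.
No augmenting path remains; maximum matching = 4.
König certificate: {X1, X2, X5, Y3} is a vertex cover of size 4 (every listed pair touches it), so no matching can be larger.

4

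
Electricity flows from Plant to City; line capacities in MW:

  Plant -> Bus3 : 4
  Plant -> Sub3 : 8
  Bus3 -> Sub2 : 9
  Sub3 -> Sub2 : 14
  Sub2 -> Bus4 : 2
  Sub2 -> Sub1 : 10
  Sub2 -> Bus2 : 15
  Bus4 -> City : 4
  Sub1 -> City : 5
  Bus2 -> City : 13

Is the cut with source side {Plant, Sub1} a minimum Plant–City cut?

No — its capacity is 17, but the minimum cut has capacity 12.

Given cut capacity: 4 + 8 + 5 = 17.
Augment Plant→Bus3→Sub2→Bus4→City: bottleneck 2, flow now 2.
Augment Plant→Bus3→Sub2→Sub1→City: bottleneck 2, flow now 4.
Augment Plant→Sub3→Sub2→Sub1→City: bottleneck 3, flow now 7.
Augment Plant→Sub3→Sub2→Bus2→City: bottleneck 5, flow now 12.
No augmenting path remains; maximum flow = 12.
In the residual graph, reachable from Plant: {Plant}.
Min-cut edges: Plant→Bus3 (4), Plant→Sub3 (8); capacity 4 + 8 = 12.
Cut capacity 17 exceeds the max flow 12, so it is not minimum.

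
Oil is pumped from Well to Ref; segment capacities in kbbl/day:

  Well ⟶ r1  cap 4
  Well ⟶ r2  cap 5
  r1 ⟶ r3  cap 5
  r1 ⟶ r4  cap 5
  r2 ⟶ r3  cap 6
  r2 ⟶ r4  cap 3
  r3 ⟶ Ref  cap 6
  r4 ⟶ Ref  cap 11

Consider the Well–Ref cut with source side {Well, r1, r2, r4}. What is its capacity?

22

Edges leaving {Well, r1, r2, r4}: r1→r3 (5), r2→r3 (6), r4→Ref (11).
Cut capacity = 5 + 6 + 11 = 22.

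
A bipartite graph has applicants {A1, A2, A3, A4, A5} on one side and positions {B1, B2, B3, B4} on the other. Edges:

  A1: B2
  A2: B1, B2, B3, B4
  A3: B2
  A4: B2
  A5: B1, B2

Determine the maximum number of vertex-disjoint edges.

Unit-capacity flow: source→left, listed edges, right→sink; max matching = max flow.
Augmenting path A1→B2 (+1); matched 1.
Augmenting path A2→B1 (+1); matched 2.
Augmenting path A5→B1→A2→B3 (+1); matched 3.
No augmenting path remains; maximum matching = 3.
König certificate: {A2, A5, B2} is a vertex cover of size 3 (every listed pair touches it), so no matching can be larger.

3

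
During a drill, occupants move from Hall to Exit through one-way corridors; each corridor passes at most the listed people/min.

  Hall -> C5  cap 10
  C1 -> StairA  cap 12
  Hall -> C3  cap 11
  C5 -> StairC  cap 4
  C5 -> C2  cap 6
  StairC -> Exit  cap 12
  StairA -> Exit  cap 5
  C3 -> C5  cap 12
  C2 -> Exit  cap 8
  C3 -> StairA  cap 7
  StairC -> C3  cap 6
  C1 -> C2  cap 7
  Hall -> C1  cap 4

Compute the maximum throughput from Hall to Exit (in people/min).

Augment Hall→C3→StairA→Exit: bottleneck 5, flow now 5.
Augment Hall→C5→StairC→Exit: bottleneck 4, flow now 9.
Augment Hall→C5→C2→Exit: bottleneck 6, flow now 15.
Augment Hall→C1→C2→Exit: bottleneck 2, flow now 17.
No augmenting path remains; maximum flow = 17.
In the residual graph, reachable from Hall: {Hall, C3, C5, C1, C2, StairA}.
Min-cut edges: C5→StairC (4), C2→Exit (8), StairA→Exit (5); capacity 4 + 8 + 5 = 17.
This cut is saturated, so no flow can exceed 17.

17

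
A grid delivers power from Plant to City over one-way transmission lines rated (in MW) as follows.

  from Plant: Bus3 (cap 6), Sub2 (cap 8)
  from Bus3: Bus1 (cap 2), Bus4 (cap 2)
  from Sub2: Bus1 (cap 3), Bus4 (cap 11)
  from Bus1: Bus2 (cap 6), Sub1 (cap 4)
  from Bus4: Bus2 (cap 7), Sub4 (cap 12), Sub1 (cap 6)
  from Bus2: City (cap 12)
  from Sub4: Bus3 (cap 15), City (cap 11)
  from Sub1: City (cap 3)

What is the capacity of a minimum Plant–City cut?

Augment Plant→Bus3→Bus1→Bus2→City: bottleneck 2, flow now 2.
Augment Plant→Bus3→Bus4→Bus2→City: bottleneck 2, flow now 4.
Augment Plant→Sub2→Bus1→Bus2→City: bottleneck 3, flow now 7.
Augment Plant→Sub2→Bus4→Bus2→City: bottleneck 5, flow now 12.
No augmenting path remains; maximum flow = 12.
By max-flow min-cut, the minimum cut capacity equals the max flow.
In the residual graph, reachable from Plant: {Plant, Bus3}.
Min-cut edges: Plant→Sub2 (8), Bus3→Bus1 (2), Bus3→Bus4 (2); capacity 8 + 2 + 2 = 12.

12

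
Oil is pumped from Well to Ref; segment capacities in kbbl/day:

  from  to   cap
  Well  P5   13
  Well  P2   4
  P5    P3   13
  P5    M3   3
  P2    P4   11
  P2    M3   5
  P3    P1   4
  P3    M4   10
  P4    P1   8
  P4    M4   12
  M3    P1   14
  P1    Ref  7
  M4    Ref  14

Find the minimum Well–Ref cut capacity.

17

Augment Well→P5→P3→P1→Ref: bottleneck 4, flow now 4.
Augment Well→P5→P3→M4→Ref: bottleneck 9, flow now 13.
Augment Well→P2→P4→P1→Ref: bottleneck 3, flow now 16.
Augment Well→P2→P4→M4→Ref: bottleneck 1, flow now 17.
No augmenting path remains; maximum flow = 17.
By max-flow min-cut, the minimum cut capacity equals the max flow.
In the residual graph, reachable from Well: {Well}.
Min-cut edges: Well→P5 (13), Well→P2 (4); capacity 13 + 4 = 17.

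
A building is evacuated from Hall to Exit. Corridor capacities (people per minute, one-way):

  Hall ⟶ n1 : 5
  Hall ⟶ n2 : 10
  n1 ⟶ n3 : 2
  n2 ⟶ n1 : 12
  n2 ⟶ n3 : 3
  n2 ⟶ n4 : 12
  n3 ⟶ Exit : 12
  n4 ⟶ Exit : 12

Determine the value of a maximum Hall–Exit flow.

12

Augment Hall→n1→n3→Exit: bottleneck 2, flow now 2.
Augment Hall→n2→n3→Exit: bottleneck 3, flow now 5.
Augment Hall→n2→n4→Exit: bottleneck 7, flow now 12.
No augmenting path remains; maximum flow = 12.
In the residual graph, reachable from Hall: {Hall, n1}.
Min-cut edges: Hall→n2 (10), n1→n3 (2); capacity 10 + 2 = 12.
This cut is saturated, so no flow can exceed 12.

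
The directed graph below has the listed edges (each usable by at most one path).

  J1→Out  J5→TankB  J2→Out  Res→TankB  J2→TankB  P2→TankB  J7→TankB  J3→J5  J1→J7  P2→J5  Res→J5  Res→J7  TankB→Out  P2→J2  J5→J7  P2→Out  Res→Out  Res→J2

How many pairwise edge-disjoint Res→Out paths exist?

Assign every edge capacity 1; by Menger, the answer equals the max flow.
Path Res→Out (+1); total 1.
Path Res→J2→Out (+1); total 2.
Path Res→TankB→Out (+1); total 3.
No residual Res→Out path; max flow = 3.
Certifying cut of size 3: {Res→J2, Res→Out, TankB→Out}.

3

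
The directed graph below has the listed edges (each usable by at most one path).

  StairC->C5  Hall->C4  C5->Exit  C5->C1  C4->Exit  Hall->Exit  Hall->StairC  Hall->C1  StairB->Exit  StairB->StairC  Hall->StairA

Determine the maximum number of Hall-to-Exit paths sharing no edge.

3

Assign every edge capacity 1; by Menger, the answer equals the max flow.
Path Hall→Exit (+1); total 1.
Path Hall→C4→Exit (+1); total 2.
Path Hall→StairC→C5→Exit (+1); total 3.
No residual Hall→Exit path; max flow = 3.
Certifying cut of size 3: {Hall→C4, Hall→Exit, Hall→StairC}.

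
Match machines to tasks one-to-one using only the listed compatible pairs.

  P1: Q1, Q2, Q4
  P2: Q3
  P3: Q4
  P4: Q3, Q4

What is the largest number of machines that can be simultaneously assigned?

Unit-capacity flow: source→left, listed edges, right→sink; max matching = max flow.
Augmenting path P1→Q1 (+1); matched 1.
Augmenting path P2→Q3 (+1); matched 2.
Augmenting path P3→Q4 (+1); matched 3.
No augmenting path remains; maximum matching = 3.
König certificate: {P1, Q3, Q4} is a vertex cover of size 3 (every listed pair touches it), so no matching can be larger.

3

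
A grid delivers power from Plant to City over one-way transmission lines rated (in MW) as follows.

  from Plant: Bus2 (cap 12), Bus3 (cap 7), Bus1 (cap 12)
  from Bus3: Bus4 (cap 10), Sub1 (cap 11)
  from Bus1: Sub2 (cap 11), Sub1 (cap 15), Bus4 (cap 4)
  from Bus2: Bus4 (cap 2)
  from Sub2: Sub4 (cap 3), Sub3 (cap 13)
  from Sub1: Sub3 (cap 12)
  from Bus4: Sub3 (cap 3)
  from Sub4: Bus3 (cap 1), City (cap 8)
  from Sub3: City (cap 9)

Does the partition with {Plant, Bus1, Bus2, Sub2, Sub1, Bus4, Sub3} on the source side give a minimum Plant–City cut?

No — its capacity is 19, but the minimum cut has capacity 12.

Given cut capacity: 7 + 3 + 9 = 19.
Augment Plant→Bus3→Sub1→Sub3→City: bottleneck 7, flow now 7.
Augment Plant→Bus1→Sub2→Sub4→City: bottleneck 3, flow now 10.
Augment Plant→Bus1→Sub2→Sub3→City: bottleneck 2, flow now 12.
No augmenting path remains; maximum flow = 12.
In the residual graph, reachable from Plant: {Plant, Bus3, Bus1, Bus2, Sub2, Sub1, Bus4, Sub3}.
Min-cut edges: Sub2→Sub4 (3), Sub3→City (9); capacity 3 + 9 = 12.
Cut capacity 19 exceeds the max flow 12, so it is not minimum.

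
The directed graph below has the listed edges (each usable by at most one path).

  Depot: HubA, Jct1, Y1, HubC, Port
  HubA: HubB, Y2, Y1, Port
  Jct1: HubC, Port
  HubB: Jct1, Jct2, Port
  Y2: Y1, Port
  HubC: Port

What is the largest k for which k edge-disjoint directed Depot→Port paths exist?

4

Assign every edge capacity 1; by Menger, the answer equals the max flow.
Path Depot→Port (+1); total 1.
Path Depot→HubA→Port (+1); total 2.
Path Depot→Jct1→Port (+1); total 3.
Path Depot→HubC→Port (+1); total 4.
No residual Depot→Port path; max flow = 4.
Certifying cut of size 4: {Depot→HubA, Depot→HubC, Depot→Jct1, Depot→Port}.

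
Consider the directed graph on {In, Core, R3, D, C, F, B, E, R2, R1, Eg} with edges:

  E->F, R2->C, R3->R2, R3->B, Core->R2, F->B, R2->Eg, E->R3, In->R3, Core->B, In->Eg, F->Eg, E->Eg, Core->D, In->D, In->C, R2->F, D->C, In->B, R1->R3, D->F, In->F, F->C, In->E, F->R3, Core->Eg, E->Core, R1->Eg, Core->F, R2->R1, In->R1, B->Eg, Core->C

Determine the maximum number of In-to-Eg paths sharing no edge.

Assign every edge capacity 1; by Menger, the answer equals the max flow.
Path In→Eg (+1); total 1.
Path In→F→Eg (+1); total 2.
Path In→B→Eg (+1); total 3.
Path In→E→Eg (+1); total 4.
Path In→R1→Eg (+1); total 5.
Path In→R3→R2→Eg (+1); total 6.
No residual In→Eg path; max flow = 6.
Certifying cut of size 6: {B→Eg, F→Eg, In→E, In→Eg, In→R1, R3→R2}.

6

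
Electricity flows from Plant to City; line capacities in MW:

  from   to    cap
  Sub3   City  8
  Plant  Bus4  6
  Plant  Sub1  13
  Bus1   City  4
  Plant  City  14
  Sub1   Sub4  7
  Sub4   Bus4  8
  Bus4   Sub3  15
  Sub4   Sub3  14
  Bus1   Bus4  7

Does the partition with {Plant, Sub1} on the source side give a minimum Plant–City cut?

Given cut capacity: 6 + 14 + 7 = 27.
Augment Plant→City: bottleneck 14, flow now 14.
Augment Plant→Bus4→Sub3→City: bottleneck 6, flow now 20.
Augment Plant→Sub1→Sub4→Sub3→City: bottleneck 2, flow now 22.
No augmenting path remains; maximum flow = 22.
In the residual graph, reachable from Plant: {Plant, Sub1, Sub4, Bus4, Sub3}.
Min-cut edges: Plant→City (14), Sub3→City (8); capacity 14 + 8 = 22.
Cut capacity 27 exceeds the max flow 22, so it is not minimum.

No — its capacity is 27, but the minimum cut has capacity 22.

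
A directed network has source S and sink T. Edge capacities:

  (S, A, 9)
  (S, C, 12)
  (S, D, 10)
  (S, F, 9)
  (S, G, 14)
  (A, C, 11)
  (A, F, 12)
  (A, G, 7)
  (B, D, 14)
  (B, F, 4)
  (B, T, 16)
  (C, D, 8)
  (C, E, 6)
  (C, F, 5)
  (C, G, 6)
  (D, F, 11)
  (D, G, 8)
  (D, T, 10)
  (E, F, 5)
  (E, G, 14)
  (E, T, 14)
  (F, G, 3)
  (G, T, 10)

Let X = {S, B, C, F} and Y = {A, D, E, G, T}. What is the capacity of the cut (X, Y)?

86

Edges leaving {S, B, C, F}: S→A (9), S→D (10), S→G (14), B→D (14), B→T (16), C→D (8), C→E (6), C→G (6), F→G (3).
Cut capacity = 9 + 10 + 14 + 14 + 16 + 8 + 6 + 6 + 3 = 86.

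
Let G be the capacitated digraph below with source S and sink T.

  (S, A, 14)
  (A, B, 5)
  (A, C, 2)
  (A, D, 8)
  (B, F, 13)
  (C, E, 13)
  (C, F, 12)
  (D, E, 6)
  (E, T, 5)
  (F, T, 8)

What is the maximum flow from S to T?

Augment S→A→B→F→T: bottleneck 5, flow now 5.
Augment S→A→C→E→T: bottleneck 2, flow now 7.
Augment S→A→D→E→T: bottleneck 3, flow now 10.
Augment S→A→D→E→C→F→T: bottleneck 2, flow now 12. (uses reverse residual edge)
No augmenting path remains; maximum flow = 12.
In the residual graph, reachable from S: {S, A, D, E}.
Min-cut edges: A→B (5), A→C (2), E→T (5); capacity 5 + 2 + 5 = 12.
This cut is saturated, so no flow can exceed 12.

12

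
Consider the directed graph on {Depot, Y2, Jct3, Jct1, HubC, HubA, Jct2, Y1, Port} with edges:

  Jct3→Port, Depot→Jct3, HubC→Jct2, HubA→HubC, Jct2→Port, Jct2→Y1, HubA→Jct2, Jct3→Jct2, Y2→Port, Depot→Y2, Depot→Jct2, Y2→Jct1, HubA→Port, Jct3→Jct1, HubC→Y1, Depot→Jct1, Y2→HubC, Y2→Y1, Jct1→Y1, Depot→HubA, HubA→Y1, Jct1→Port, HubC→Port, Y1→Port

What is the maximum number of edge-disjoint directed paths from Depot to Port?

Assign every edge capacity 1; by Menger, the answer equals the max flow.
Path Depot→Y2→Port (+1); total 1.
Path Depot→Jct3→Port (+1); total 2.
Path Depot→Jct1→Port (+1); total 3.
Path Depot→HubA→Port (+1); total 4.
Path Depot→Jct2→Port (+1); total 5.
No residual Depot→Port path; max flow = 5.
Certifying cut of size 5: {Depot→HubA, Depot→Jct1, Depot→Jct2, Depot→Jct3, Depot→Y2}.

5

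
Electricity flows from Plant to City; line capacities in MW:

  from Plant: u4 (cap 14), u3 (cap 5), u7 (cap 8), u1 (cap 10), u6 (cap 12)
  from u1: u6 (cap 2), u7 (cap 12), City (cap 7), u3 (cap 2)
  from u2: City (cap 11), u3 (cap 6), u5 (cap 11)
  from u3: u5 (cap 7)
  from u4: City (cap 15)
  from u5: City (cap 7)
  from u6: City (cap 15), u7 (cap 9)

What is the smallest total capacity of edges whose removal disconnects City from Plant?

Augment Plant→u1→City: bottleneck 7, flow now 7.
Augment Plant→u4→City: bottleneck 14, flow now 21.
Augment Plant→u6→City: bottleneck 12, flow now 33.
Augment Plant→u1→u6→City: bottleneck 2, flow now 35.
Augment Plant→u3→u5→City: bottleneck 5, flow now 40.
Augment Plant→u1→u3→u5→City: bottleneck 1, flow now 41.
No augmenting path remains; maximum flow = 41.
By max-flow min-cut, the minimum cut capacity equals the max flow.
In the residual graph, reachable from Plant: {Plant, u7}.
Min-cut edges: Plant→u1 (10), Plant→u3 (5), Plant→u4 (14), Plant→u6 (12); capacity 10 + 5 + 14 + 12 = 41.

41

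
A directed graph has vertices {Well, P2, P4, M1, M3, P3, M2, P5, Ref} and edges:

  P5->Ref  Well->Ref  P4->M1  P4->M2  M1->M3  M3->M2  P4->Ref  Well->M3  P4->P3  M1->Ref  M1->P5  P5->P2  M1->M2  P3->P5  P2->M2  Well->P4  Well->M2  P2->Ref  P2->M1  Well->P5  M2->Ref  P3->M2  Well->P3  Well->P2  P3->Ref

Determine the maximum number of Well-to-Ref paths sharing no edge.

Assign every edge capacity 1; by Menger, the answer equals the max flow.
Path Well→Ref (+1); total 1.
Path Well→P2→Ref (+1); total 2.
Path Well→P4→Ref (+1); total 3.
Path Well→P3→Ref (+1); total 4.
Path Well→M2→Ref (+1); total 5.
Path Well→P5→Ref (+1); total 6.
No residual Well→Ref path; max flow = 6.
Certifying cut of size 6: {M2→Ref, Well→P2, Well→P3, Well→P4, Well→P5, Well→Ref}.

6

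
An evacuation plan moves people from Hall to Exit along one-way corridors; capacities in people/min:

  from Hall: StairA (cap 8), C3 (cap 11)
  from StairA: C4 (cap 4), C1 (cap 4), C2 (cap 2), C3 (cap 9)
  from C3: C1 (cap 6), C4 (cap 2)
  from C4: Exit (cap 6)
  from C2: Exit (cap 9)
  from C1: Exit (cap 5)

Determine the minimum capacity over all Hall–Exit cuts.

Augment Hall→StairA→C4→Exit: bottleneck 4, flow now 4.
Augment Hall→StairA→C2→Exit: bottleneck 2, flow now 6.
Augment Hall→StairA→C1→Exit: bottleneck 2, flow now 8.
Augment Hall→C3→C4→Exit: bottleneck 2, flow now 10.
Augment Hall→C3→C1→Exit: bottleneck 3, flow now 13.
No augmenting path remains; maximum flow = 13.
By max-flow min-cut, the minimum cut capacity equals the max flow.
In the residual graph, reachable from Hall: {Hall, StairA, C3, C1}.
Min-cut edges: StairA→C4 (4), StairA→C2 (2), C3→C4 (2), C1→Exit (5); capacity 4 + 2 + 2 + 5 = 13.

13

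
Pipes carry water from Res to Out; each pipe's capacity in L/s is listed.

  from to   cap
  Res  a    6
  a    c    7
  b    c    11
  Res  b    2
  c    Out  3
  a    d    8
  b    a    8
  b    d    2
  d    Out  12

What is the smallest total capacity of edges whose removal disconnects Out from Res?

8

Augment Res→a→c→Out: bottleneck 3, flow now 3.
Augment Res→a→d→Out: bottleneck 3, flow now 6.
Augment Res→b→d→Out: bottleneck 2, flow now 8.
No augmenting path remains; maximum flow = 8.
By max-flow min-cut, the minimum cut capacity equals the max flow.
In the residual graph, reachable from Res: {Res}.
Min-cut edges: Res→a (6), Res→b (2); capacity 6 + 2 = 8.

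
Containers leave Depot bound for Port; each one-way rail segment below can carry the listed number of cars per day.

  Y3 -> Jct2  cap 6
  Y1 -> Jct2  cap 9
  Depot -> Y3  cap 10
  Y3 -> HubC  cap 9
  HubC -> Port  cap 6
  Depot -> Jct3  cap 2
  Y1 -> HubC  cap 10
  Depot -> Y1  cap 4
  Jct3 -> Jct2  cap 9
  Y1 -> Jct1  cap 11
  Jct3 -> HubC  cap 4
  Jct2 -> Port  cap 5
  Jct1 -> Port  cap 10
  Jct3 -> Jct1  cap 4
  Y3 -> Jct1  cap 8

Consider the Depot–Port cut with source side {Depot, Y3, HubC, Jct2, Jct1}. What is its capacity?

Edges leaving {Depot, Y3, HubC, Jct2, Jct1}: Depot→Jct3 (2), Depot→Y1 (4), HubC→Port (6), Jct2→Port (5), Jct1→Port (10).
Cut capacity = 2 + 4 + 6 + 5 + 10 = 27.

27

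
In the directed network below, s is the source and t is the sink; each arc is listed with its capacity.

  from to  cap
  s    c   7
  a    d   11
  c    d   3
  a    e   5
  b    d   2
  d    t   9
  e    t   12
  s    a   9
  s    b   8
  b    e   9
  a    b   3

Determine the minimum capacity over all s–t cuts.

Augment s→a→d→t: bottleneck 9, flow now 9.
Augment s→b→e→t: bottleneck 8, flow now 17.
Augment s→c→d→a→e→t: bottleneck 3, flow now 20. (uses reverse residual edge)
No augmenting path remains; maximum flow = 20.
By max-flow min-cut, the minimum cut capacity equals the max flow.
In the residual graph, reachable from s: {s, c}.
Min-cut edges: s→a (9), s→b (8), c→d (3); capacity 9 + 8 + 3 = 20.

20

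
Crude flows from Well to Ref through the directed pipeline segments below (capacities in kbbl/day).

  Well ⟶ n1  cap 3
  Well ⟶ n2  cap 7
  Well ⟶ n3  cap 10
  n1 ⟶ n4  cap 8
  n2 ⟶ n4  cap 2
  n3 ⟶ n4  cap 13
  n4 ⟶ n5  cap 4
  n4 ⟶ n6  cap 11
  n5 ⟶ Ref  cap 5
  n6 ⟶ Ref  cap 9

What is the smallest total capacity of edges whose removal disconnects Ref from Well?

Augment Well→n1→n4→n5→Ref: bottleneck 3, flow now 3.
Augment Well→n2→n4→n5→Ref: bottleneck 1, flow now 4.
Augment Well→n2→n4→n6→Ref: bottleneck 1, flow now 5.
Augment Well→n3→n4→n6→Ref: bottleneck 8, flow now 13.
No augmenting path remains; maximum flow = 13.
By max-flow min-cut, the minimum cut capacity equals the max flow.
In the residual graph, reachable from Well: {Well, n1, n2, n3, n4, n6}.
Min-cut edges: n4→n5 (4), n6→Ref (9); capacity 4 + 9 = 13.

13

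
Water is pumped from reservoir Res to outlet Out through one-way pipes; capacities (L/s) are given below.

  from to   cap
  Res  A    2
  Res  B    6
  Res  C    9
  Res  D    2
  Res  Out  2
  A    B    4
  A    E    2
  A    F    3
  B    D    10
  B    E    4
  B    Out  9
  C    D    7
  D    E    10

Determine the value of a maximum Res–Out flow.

Augment Res→Out: bottleneck 2, flow now 2.
Augment Res→B→Out: bottleneck 6, flow now 8.
Augment Res→A→B→Out: bottleneck 2, flow now 10.
No augmenting path remains; maximum flow = 10.
In the residual graph, reachable from Res: {Res, C, D, E}.
Min-cut edges: Res→A (2), Res→B (6), Res→Out (2); capacity 2 + 6 + 2 = 10.
This cut is saturated, so no flow can exceed 10.

10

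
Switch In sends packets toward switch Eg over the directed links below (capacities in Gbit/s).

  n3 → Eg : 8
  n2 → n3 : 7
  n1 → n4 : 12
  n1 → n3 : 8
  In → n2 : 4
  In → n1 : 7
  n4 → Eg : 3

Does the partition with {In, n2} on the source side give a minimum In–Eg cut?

No — its capacity is 14, but the minimum cut has capacity 11.

Given cut capacity: 7 + 7 = 14.
Augment In→n1→n3→Eg: bottleneck 7, flow now 7.
Augment In→n2→n3→Eg: bottleneck 1, flow now 8.
Augment In→n2→n3→n1→n4→Eg: bottleneck 3, flow now 11. (uses reverse residual edge)
No augmenting path remains; maximum flow = 11.
In the residual graph, reachable from In: {In}.
Min-cut edges: In→n1 (7), In→n2 (4); capacity 7 + 4 = 11.
Cut capacity 14 exceeds the max flow 11, so it is not minimum.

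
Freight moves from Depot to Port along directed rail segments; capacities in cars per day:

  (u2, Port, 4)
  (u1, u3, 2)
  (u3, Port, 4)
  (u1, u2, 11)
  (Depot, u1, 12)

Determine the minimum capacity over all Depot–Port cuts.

Augment Depot→u1→u2→Port: bottleneck 4, flow now 4.
Augment Depot→u1→u3→Port: bottleneck 2, flow now 6.
No augmenting path remains; maximum flow = 6.
By max-flow min-cut, the minimum cut capacity equals the max flow.
In the residual graph, reachable from Depot: {Depot, u1, u2}.
Min-cut edges: u1→u3 (2), u2→Port (4); capacity 2 + 4 = 6.

6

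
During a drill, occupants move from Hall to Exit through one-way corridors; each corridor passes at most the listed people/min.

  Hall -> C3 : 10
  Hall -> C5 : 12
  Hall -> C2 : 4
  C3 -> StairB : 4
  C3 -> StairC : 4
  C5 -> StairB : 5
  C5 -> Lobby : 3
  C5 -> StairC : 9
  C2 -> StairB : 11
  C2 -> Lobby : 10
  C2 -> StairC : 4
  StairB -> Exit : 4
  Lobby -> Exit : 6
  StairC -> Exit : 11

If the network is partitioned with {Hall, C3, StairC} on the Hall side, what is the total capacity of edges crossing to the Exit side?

31

Edges leaving {Hall, C3, StairC}: Hall→C5 (12), Hall→C2 (4), C3→StairB (4), StairC→Exit (11).
Cut capacity = 12 + 4 + 4 + 11 = 31.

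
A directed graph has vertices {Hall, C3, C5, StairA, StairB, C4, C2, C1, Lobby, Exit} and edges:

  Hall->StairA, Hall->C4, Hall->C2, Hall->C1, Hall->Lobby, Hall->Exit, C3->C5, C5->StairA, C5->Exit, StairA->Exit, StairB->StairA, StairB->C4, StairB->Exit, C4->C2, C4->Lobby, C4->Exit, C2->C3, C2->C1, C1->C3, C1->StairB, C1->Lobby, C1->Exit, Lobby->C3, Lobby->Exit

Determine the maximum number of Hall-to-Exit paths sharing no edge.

6

Assign every edge capacity 1; by Menger, the answer equals the max flow.
Path Hall→Exit (+1); total 1.
Path Hall→StairA→Exit (+1); total 2.
Path Hall→C4→Exit (+1); total 3.
Path Hall→C1→Exit (+1); total 4.
Path Hall→Lobby→Exit (+1); total 5.
Path Hall→C2→C3→C5→Exit (+1); total 6.
No residual Hall→Exit path; max flow = 6.
Certifying cut of size 6: {Hall→C1, Hall→C2, Hall→C4, Hall→Exit, Hall→Lobby, Hall→StairA}.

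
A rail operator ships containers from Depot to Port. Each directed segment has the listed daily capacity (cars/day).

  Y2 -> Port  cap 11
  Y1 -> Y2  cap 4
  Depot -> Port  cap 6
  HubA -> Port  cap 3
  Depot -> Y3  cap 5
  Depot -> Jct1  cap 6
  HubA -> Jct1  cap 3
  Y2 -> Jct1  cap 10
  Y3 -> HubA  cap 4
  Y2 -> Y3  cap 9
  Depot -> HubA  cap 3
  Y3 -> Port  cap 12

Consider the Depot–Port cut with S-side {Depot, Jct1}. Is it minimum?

Yes — it is a minimum cut (capacity 14).

Given cut capacity: 5 + 3 + 6 = 14.
Augment Depot→Port: bottleneck 6, flow now 6.
Augment Depot→Y3→Port: bottleneck 5, flow now 11.
Augment Depot→HubA→Port: bottleneck 3, flow now 14.
No augmenting path remains; maximum flow = 14.
Cut capacity 14 equals the max flow, so it is a minimum cut.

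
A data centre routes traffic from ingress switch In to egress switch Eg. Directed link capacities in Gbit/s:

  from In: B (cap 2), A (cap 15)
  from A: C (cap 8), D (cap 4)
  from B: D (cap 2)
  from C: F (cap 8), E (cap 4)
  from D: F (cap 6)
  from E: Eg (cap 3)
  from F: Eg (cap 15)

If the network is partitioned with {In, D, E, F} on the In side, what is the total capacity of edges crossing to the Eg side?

Edges leaving {In, D, E, F}: In→A (15), In→B (2), E→Eg (3), F→Eg (15).
Cut capacity = 15 + 2 + 3 + 15 = 35.

35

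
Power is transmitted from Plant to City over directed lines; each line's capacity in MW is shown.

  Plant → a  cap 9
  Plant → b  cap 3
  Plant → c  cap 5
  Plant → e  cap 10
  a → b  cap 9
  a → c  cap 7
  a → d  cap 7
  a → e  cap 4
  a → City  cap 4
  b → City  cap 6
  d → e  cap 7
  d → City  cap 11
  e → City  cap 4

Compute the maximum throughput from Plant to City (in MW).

16

Augment Plant→a→City: bottleneck 4, flow now 4.
Augment Plant→b→City: bottleneck 3, flow now 7.
Augment Plant→e→City: bottleneck 4, flow now 11.
Augment Plant→a→b→City: bottleneck 3, flow now 14.
Augment Plant→a→d→City: bottleneck 2, flow now 16.
No augmenting path remains; maximum flow = 16.
In the residual graph, reachable from Plant: {Plant, c, e}.
Min-cut edges: Plant→a (9), Plant→b (3), e→City (4); capacity 9 + 3 + 4 = 16.
This cut is saturated, so no flow can exceed 16.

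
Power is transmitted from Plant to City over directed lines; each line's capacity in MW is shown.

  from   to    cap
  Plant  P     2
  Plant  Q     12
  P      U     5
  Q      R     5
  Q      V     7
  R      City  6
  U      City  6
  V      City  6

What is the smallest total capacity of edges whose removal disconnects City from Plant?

Augment Plant→P→U→City: bottleneck 2, flow now 2.
Augment Plant→Q→R→City: bottleneck 5, flow now 7.
Augment Plant→Q→V→City: bottleneck 6, flow now 13.
No augmenting path remains; maximum flow = 13.
By max-flow min-cut, the minimum cut capacity equals the max flow.
In the residual graph, reachable from Plant: {Plant, Q, V}.
Min-cut edges: Plant→P (2), Q→R (5), V→City (6); capacity 2 + 5 + 6 = 13.

13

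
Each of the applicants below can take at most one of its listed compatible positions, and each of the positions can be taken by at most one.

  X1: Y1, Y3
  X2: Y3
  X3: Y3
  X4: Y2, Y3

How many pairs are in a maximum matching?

3

Unit-capacity flow: source→left, listed edges, right→sink; max matching = max flow.
Augmenting path X1→Y1 (+1); matched 1.
Augmenting path X2→Y3 (+1); matched 2.
Augmenting path X4→Y2 (+1); matched 3.
No augmenting path remains; maximum matching = 3.
König certificate: {X1, X4, Y3} is a vertex cover of size 3 (every listed pair touches it), so no matching can be larger.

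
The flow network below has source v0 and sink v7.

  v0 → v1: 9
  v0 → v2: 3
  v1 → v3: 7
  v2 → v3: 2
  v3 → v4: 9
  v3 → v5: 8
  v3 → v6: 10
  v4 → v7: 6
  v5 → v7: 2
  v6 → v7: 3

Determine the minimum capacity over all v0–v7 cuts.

9

Augment v0→v1→v3→v4→v7: bottleneck 6, flow now 6.
Augment v0→v1→v3→v5→v7: bottleneck 1, flow now 7.
Augment v0→v2→v3→v5→v7: bottleneck 1, flow now 8.
Augment v0→v2→v3→v6→v7: bottleneck 1, flow now 9.
No augmenting path remains; maximum flow = 9.
By max-flow min-cut, the minimum cut capacity equals the max flow.
In the residual graph, reachable from v0: {v0, v1, v2}.
Min-cut edges: v1→v3 (7), v2→v3 (2); capacity 7 + 2 = 9.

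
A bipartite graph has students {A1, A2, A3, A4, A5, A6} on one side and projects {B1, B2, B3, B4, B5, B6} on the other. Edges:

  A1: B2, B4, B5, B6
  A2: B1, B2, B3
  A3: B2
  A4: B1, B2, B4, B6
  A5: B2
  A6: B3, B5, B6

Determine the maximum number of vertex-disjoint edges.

5

Unit-capacity flow: source→left, listed edges, right→sink; max matching = max flow.
Augmenting path A1→B2 (+1); matched 1.
Augmenting path A2→B1 (+1); matched 2.
Augmenting path A4→B4 (+1); matched 3.
Augmenting path A6→B3 (+1); matched 4.
Augmenting path A3→B2→A1→B5 (+1); matched 5.
No augmenting path remains; maximum matching = 5.
König certificate: {A1, A2, A4, A6, B2} is a vertex cover of size 5 (every listed pair touches it), so no matching can be larger.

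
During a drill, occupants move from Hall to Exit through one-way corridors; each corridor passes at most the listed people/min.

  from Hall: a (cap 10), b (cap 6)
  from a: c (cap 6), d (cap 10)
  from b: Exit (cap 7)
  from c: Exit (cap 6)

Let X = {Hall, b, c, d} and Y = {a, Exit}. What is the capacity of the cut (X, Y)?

Edges leaving {Hall, b, c, d}: Hall→a (10), b→Exit (7), c→Exit (6).
Cut capacity = 10 + 7 + 6 = 23.

23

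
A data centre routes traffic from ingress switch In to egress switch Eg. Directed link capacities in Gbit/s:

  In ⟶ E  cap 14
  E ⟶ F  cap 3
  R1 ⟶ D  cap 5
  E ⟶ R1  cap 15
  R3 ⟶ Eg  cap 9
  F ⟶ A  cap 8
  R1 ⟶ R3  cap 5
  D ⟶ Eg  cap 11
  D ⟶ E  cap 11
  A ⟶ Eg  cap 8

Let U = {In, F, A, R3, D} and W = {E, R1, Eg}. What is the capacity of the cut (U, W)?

Edges leaving {In, F, A, R3, D}: In→E (14), A→Eg (8), R3→Eg (9), D→E (11), D→Eg (11).
Cut capacity = 14 + 8 + 9 + 11 + 11 = 53.

53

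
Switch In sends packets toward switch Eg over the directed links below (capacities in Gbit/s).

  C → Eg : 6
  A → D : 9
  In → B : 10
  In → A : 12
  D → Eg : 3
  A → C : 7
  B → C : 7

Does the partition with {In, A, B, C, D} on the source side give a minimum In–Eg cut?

Given cut capacity: 6 + 3 = 9.
Augment In→A→C→Eg: bottleneck 6, flow now 6.
Augment In→A→D→Eg: bottleneck 3, flow now 9.
No augmenting path remains; maximum flow = 9.
Cut capacity 9 equals the max flow, so it is a minimum cut.

Yes — it is a minimum cut (capacity 9).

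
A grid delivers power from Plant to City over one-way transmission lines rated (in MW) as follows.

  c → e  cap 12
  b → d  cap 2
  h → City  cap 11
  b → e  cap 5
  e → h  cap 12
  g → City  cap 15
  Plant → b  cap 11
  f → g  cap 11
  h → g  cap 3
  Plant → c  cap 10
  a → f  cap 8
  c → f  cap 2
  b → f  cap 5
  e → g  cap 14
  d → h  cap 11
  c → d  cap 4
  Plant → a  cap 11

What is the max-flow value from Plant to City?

Augment Plant→a→f→g→City: bottleneck 8, flow now 8.
Augment Plant→b→d→h→City: bottleneck 2, flow now 10.
Augment Plant→b→e→g→City: bottleneck 5, flow now 15.
Augment Plant→b→f→g→City: bottleneck 2, flow now 17.
Augment Plant→c→d→h→City: bottleneck 4, flow now 21.
Augment Plant→c→e→h→City: bottleneck 5, flow now 26.
No augmenting path remains; maximum flow = 26.
In the residual graph, reachable from Plant: {Plant, a, b, c, d, e, f, g, h}.
Min-cut edges: g→City (15), h→City (11); capacity 15 + 11 = 26.
This cut is saturated, so no flow can exceed 26.

26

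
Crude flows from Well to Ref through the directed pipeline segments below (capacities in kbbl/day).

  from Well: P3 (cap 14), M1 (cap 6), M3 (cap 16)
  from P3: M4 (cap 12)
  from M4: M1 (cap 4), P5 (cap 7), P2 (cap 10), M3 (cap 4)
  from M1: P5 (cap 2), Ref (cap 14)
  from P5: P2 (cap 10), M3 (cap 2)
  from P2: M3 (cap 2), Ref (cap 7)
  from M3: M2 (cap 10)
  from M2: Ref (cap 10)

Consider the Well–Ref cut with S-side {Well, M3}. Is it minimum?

Given cut capacity: 14 + 6 + 10 = 30.
Augment Well→M1→Ref: bottleneck 6, flow now 6.
Augment Well→M3→M2→Ref: bottleneck 10, flow now 16.
Augment Well→P3→M4→M1→Ref: bottleneck 4, flow now 20.
Augment Well→P3→M4→P2→Ref: bottleneck 7, flow now 27.
No augmenting path remains; maximum flow = 27.
In the residual graph, reachable from Well: {Well, P3, M4, P5, P2, M3}.
Min-cut edges: Well→M1 (6), M4→M1 (4), P2→Ref (7), M3→M2 (10); capacity 6 + 4 + 7 + 10 = 27.
Cut capacity 30 exceeds the max flow 27, so it is not minimum.

No — its capacity is 30, but the minimum cut has capacity 27.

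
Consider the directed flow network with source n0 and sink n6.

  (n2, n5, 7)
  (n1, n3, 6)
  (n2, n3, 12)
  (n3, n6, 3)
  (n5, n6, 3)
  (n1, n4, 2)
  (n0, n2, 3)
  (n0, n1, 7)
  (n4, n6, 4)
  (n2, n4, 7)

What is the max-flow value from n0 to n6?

8

Augment n0→n1→n3→n6: bottleneck 3, flow now 3.
Augment n0→n1→n4→n6: bottleneck 2, flow now 5.
Augment n0→n2→n4→n6: bottleneck 2, flow now 7.
Augment n0→n2→n5→n6: bottleneck 1, flow now 8.
No augmenting path remains; maximum flow = 8.
In the residual graph, reachable from n0: {n0, n1, n3}.
Min-cut edges: n0→n2 (3), n1→n4 (2), n3→n6 (3); capacity 3 + 2 + 3 = 8.
This cut is saturated, so no flow can exceed 8.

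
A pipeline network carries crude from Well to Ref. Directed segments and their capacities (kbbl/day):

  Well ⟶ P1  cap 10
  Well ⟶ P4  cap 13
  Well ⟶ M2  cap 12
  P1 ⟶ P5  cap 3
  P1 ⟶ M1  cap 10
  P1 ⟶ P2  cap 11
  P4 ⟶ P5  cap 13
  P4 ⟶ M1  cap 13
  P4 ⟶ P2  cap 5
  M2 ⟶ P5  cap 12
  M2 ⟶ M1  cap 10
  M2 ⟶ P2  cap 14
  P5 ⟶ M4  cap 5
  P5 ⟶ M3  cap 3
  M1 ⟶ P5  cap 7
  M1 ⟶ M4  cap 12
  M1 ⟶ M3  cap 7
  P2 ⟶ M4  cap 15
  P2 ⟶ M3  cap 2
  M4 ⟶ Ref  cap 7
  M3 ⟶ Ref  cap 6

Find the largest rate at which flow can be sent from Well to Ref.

Augment Well→P1→P5→M4→Ref: bottleneck 3, flow now 3.
Augment Well→P1→M1→M4→Ref: bottleneck 4, flow now 7.
Augment Well→P1→M1→M3→Ref: bottleneck 3, flow now 10.
Augment Well→P4→P5→M3→Ref: bottleneck 3, flow now 13.
No augmenting path remains; maximum flow = 13.
In the residual graph, reachable from Well: {Well, P1, P4, M2, P5, M1, P2, M4, M3}.
Min-cut edges: M4→Ref (7), M3→Ref (6); capacity 7 + 6 = 13.
This cut is saturated, so no flow can exceed 13.

13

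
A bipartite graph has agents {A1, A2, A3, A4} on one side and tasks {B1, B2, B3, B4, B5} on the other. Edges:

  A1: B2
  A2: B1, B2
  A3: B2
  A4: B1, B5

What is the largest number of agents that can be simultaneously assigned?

3

Unit-capacity flow: source→left, listed edges, right→sink; max matching = max flow.
Augmenting path A1→B2 (+1); matched 1.
Augmenting path A2→B1 (+1); matched 2.
Augmenting path A4→B5 (+1); matched 3.
No augmenting path remains; maximum matching = 3.
König certificate: {A2, A4, B2} is a vertex cover of size 3 (every listed pair touches it), so no matching can be larger.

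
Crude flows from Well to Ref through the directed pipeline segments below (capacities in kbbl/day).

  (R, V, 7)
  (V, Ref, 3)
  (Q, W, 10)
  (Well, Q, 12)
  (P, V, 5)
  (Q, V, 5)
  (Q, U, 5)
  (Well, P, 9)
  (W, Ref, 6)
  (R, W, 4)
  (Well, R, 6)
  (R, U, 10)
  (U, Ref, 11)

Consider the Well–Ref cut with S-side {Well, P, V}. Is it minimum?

Given cut capacity: 12 + 6 + 3 = 21.
Augment Well→P→V→Ref: bottleneck 3, flow now 3.
Augment Well→Q→U→Ref: bottleneck 5, flow now 8.
Augment Well→Q→W→Ref: bottleneck 6, flow now 14.
Augment Well→R→U→Ref: bottleneck 6, flow now 20.
No augmenting path remains; maximum flow = 20.
In the residual graph, reachable from Well: {Well, P, Q, V, W}.
Min-cut edges: Well→R (6), Q→U (5), V→Ref (3), W→Ref (6); capacity 6 + 5 + 3 + 6 = 20.
Cut capacity 21 exceeds the max flow 20, so it is not minimum.

No — its capacity is 21, but the minimum cut has capacity 20.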